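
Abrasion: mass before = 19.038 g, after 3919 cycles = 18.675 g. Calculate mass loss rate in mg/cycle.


Mass loss = 19.038 - 18.675 = 0.363 g
Rate = 0.363 / 3919 x 1000 = 0.093 mg/cycle


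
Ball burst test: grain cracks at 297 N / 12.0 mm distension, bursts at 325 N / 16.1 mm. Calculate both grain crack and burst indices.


Crack index = 297 / 12.0 = 24.8 N/mm
Burst index = 325 / 16.1 = 20.2 N/mm


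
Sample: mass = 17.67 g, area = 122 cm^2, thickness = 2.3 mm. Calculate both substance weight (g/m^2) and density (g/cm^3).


SW = 17.67 / 122 x 10000 = 1448.4 g/m^2
Volume = 122 x 2.3 / 10 = 28.06 cm^3
Density = 17.67 / 28.06 = 0.630 g/cm^3


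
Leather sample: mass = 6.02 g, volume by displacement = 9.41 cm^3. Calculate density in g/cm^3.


0.640 g/cm^3

Density = mass / volume
Density = 6.02 / 9.41 = 0.640 g/cm^3


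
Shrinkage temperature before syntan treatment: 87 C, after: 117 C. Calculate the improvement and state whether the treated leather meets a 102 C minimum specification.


Improvement = 117 - 87 = 30 C
Spec check: 117 C >= 102 C? Yes


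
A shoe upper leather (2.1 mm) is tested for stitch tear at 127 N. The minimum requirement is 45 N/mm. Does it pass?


STS = 127 / 2.1 = 60.5 N/mm
Minimum required: 45 N/mm
Passes: Yes


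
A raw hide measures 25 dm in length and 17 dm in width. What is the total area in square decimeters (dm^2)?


Area = length x width
Area = 25 x 17 = 425 dm^2


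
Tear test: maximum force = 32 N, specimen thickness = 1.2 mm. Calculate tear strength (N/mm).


Tear strength = force / thickness
Tear = 32 / 1.2 = 26.7 N/mm


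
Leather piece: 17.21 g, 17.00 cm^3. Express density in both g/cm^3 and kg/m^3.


1.012 g/cm^3
1012 kg/m^3

Density = 17.21 / 17.00 = 1.012 g/cm^3
Convert: 1.012 x 1000 = 1012 kg/m^3


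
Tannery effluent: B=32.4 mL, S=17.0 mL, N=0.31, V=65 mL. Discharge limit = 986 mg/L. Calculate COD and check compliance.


COD = (32.4 - 17.0) x 0.31 x 8000 / 65 = 587.6 mg/L
Limit: 986 mg/L
Compliant: Yes


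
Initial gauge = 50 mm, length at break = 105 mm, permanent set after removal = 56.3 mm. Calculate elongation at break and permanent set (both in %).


Elongation at break = 110.0%
Permanent set = 12.6%

Elongation at break = (105 - 50) / 50 x 100 = 110.0%
Permanent set = (56.3 - 50) / 50 x 100 = 12.6%


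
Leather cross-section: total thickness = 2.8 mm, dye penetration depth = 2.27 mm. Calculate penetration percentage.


Penetration% = 2.27 / 2.8 x 100
Penetration = 81.1%


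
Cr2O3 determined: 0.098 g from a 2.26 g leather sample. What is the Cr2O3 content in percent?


Cr2O3% = 0.098 / 2.26 x 100
Cr2O3% = 4.34%


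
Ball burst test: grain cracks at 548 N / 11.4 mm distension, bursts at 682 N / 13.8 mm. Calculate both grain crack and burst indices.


Crack index = 548 / 11.4 = 48.1 N/mm
Burst index = 682 / 13.8 = 49.4 N/mm


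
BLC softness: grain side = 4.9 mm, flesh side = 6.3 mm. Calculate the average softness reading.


Average = (4.9 + 6.3) / 2
Average = 5.60 mm


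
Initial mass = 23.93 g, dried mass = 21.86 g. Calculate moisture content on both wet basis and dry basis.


Wet basis = 8.7%
Dry basis = 9.5%


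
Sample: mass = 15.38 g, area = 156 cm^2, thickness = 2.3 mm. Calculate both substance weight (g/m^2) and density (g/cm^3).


SW = 15.38 / 156 x 10000 = 985.9 g/m^2
Volume = 156 x 2.3 / 10 = 35.88 cm^3
Density = 15.38 / 35.88 = 0.429 g/cm^3


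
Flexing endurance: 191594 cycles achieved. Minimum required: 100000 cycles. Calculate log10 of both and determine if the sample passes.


Achieved: log10 = 5.28
Required: log10 = 5.00
Passes: Yes

log10(191594) = 5.28
log10(100000) = 5.00
Passes: Yes


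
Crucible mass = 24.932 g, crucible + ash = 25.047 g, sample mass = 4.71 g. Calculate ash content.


Ash mass = 0.115 g
Ash content = 2.44%

Ash mass = 25.047 - 24.932 = 0.115 g
Ash% = 0.115 / 4.71 x 100 = 2.44%


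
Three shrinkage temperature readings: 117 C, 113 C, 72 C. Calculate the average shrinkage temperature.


Average = (117 + 113 + 72) / 3
Average = 302 / 3 = 100.7 C


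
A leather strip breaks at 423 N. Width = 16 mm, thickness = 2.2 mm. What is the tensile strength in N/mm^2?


12.02 N/mm^2

Cross-sectional area = 16 x 2.2 = 35.2 mm^2
Tensile strength = 423 / 35.2 = 12.02 N/mm^2


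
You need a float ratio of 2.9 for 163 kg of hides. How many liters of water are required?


472.7 L

Water = hide weight x target ratio
Water = 163 x 2.9 = 472.7 L


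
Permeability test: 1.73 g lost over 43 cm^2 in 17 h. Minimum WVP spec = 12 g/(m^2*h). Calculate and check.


WVP = 1.73 / (43 x 17) x 10000 = 23.67 g/(m^2*h)
Minimum: 12 g/(m^2*h)
Meets spec: Yes


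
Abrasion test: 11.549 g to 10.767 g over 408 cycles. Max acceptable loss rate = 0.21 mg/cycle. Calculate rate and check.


Rate = 1.917 mg/cycle
Passes: No

Loss = 11.549 - 10.767 = 0.782 g
Rate = 0.782 g / 408 cycles x 1000 = 1.917 mg/cycle
Max = 0.21 mg/cycle
Passes: No


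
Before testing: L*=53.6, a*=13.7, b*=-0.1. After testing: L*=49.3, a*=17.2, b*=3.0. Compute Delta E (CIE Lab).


dL = 49.3 - 53.6 = -4.3
da = 17.2 - 13.7 = 3.5
db = 3.0 - (-0.1) = 3.1
dE = sqrt((-4.3)^2 + (3.5)^2 + (3.1)^2) = 6.35


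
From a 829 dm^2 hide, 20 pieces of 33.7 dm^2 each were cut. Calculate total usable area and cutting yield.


Usable area = 674.0 dm^2
Yield = 81.3%


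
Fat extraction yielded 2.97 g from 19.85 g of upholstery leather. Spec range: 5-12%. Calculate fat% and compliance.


Fat% = 2.97 / 19.85 x 100 = 15.0%
Spec range: 5-12%
Compliant: No


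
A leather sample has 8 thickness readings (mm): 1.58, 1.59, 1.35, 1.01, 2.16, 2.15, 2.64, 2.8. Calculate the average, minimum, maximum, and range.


Average = 1.91 mm
Min = 1.01 mm
Max = 2.8 mm
Range = 1.79 mm


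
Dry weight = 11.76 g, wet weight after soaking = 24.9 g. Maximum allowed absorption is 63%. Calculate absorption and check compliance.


Absorption = 111.7%
Compliant: No

WA = (24.9 - 11.76) / 11.76 x 100 = 111.7%
Maximum allowed: 63%
Compliant: No


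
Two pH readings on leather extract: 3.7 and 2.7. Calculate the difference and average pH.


Difference = 1.0
Average pH = 3.20


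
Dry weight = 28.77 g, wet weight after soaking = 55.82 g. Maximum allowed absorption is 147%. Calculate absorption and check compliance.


WA = (55.82 - 28.77) / 28.77 x 100 = 94.0%
Maximum allowed: 147%
Compliant: Yes


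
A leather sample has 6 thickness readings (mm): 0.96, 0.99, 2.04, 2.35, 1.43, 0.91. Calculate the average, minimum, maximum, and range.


Average = 1.45 mm
Min = 0.91 mm
Max = 2.35 mm
Range = 1.44 mm


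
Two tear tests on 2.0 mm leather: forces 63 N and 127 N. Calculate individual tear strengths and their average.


Tear 1 = 31.5 N/mm
Tear 2 = 63.5 N/mm
Average = 47.5 N/mm


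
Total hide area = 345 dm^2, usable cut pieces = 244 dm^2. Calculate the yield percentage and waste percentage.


Yield = 70.7%
Waste = 29.3%

Yield = 244 / 345 x 100 = 70.7%
Waste = 345 - 244 = 101 dm^2
Waste% = 100 - 70.7 = 29.3%


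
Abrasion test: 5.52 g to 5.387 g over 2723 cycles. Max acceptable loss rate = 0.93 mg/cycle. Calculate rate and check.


Rate = 0.049 mg/cycle
Passes: Yes


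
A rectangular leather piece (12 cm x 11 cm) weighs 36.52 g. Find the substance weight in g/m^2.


2766.7 g/m^2

Area = 12 x 11 = 132 cm^2
SW = 36.52 / 132 x 10000 = 2766.7 g/m^2


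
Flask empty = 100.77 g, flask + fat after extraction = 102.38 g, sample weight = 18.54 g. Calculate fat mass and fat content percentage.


Fat mass = 1.61 g
Fat content = 8.7%

Fat mass = 102.38 - 100.77 = 1.61 g
Fat% = 1.61 / 18.54 x 100 = 8.7%


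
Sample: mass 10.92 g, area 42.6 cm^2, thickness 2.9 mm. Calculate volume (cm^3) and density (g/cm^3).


Thickness in cm = 2.9 / 10 = 0.29 cm
Volume = 42.6 x 0.29 = 12.354 cm^3
Density = 10.92 / 12.354 = 0.884 g/cm^3


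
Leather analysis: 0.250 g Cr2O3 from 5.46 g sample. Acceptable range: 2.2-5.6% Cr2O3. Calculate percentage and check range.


Cr2O3 = 4.58%
Within range: Yes

Cr2O3% = 0.250 / 5.46 x 100 = 4.58%
Acceptable range: 2.2 to 5.6%
Within range: Yes


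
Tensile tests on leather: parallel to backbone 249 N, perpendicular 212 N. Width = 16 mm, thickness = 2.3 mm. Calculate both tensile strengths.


Area = 16 x 2.3 = 36.8 mm^2
TS (parallel) = 249 / 36.8 = 6.77 N/mm^2
TS (perpendicular) = 212 / 36.8 = 5.76 N/mm^2


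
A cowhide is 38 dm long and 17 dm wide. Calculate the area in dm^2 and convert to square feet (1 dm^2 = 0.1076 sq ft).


Area = 38 x 17 = 646 dm^2
Conversion: 646 x 0.1076 = 69.51 sq ft


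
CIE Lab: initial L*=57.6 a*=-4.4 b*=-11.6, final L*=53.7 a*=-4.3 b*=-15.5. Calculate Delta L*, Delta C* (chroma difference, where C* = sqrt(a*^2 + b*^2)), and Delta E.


Delta L* = -3.9
Delta C* = 3.68
Delta E = 5.52

Delta L* = 53.7 - 57.6 = -3.9
C1* = sqrt((-4.4)^2 + (-11.6)^2) = 12.406
C2* = sqrt((-4.3)^2 + (-15.5)^2) = 16.085
Delta C* = 16.085 - 12.406 = 3.68
Delta E = sqrt((-3.9)^2 + (0.1)^2 + (-3.9)^2) = 5.52


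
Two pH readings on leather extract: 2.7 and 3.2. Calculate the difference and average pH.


Difference = 0.5
Average pH = 2.95

Difference = |2.7 - 3.2| = 0.5
Average = (2.7 + 3.2) / 2 = 2.95


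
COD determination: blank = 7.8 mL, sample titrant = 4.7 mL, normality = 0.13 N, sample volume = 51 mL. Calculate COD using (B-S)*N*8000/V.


63.2 mg/L

COD = (7.8 - 4.7) x 0.13 x 8000 / 51
COD = 3.1 x 0.13 x 8000 / 51
COD = 63.2 mg/L


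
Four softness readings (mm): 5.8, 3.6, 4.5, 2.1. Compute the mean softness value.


4.00 mm


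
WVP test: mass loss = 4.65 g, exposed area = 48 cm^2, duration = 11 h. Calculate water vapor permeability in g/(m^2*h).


88.07 g/(m^2*h)

WVP = mass_loss / (area x time) x 10000
WVP = 4.65 / (48 x 11) x 10000
WVP = 4.65 / 528 x 10000 = 88.07 g/(m^2*h)


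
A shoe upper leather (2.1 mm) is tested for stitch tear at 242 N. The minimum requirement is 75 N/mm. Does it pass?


STS = 115.2 N/mm
Passes: Yes

STS = 242 / 2.1 = 115.2 N/mm
Minimum required: 75 N/mm
Passes: Yes


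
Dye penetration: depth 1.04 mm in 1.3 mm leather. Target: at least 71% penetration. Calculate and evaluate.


Penetration = 1.04 / 1.3 x 100 = 80.0%
Target: 71%
Meets target: Yes


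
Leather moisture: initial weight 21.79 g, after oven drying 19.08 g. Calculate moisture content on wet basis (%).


Moisture = 21.79 - 19.08 = 2.71 g
MC = 2.71 / 21.79 x 100 = 12.4%


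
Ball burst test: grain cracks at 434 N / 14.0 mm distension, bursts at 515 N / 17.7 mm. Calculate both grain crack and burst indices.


Crack index = 31.0 N/mm
Burst index = 29.1 N/mm

Crack index = 434 / 14.0 = 31.0 N/mm
Burst index = 515 / 17.7 = 29.1 N/mm


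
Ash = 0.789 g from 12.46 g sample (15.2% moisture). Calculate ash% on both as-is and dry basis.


As-is ash% = 0.789 / 12.46 x 100 = 6.33%
Dry mass = 12.46 x (100 - 15.2) / 100 = 10.56608 g
Dry-basis ash% = 0.789 / 10.56608 x 100 = 7.47%


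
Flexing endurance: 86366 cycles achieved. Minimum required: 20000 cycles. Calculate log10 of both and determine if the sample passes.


log10(86366) = 4.94
log10(20000) = 4.30
Passes: Yes


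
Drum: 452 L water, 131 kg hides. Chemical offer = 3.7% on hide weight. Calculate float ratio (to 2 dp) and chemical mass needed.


Float ratio = 3.45
Chemical needed = 4.847 kg

Float ratio = 452 / 131 = 3.45
Chemical = 131 x 3.7 / 100 = 4.847 kg


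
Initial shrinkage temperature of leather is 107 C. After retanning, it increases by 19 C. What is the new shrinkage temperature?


New Ts = 107 + 19 = 126 C


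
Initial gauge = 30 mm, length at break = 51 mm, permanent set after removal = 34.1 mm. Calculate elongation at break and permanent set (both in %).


Elongation at break = (51 - 30) / 30 x 100 = 70.0%
Permanent set = (34.1 - 30) / 30 x 100 = 13.7%


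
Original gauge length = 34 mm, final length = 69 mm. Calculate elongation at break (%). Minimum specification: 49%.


Elongation = 102.9%
Meets spec: Yes


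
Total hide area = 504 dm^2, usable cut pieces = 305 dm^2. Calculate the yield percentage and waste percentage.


Yield = 305 / 504 x 100 = 60.5%
Waste = 504 - 305 = 199 dm^2
Waste% = 100 - 60.5 = 39.5%


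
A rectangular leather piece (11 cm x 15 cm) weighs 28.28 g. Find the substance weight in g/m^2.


Area = 11 x 15 = 165 cm^2
SW = 28.28 / 165 x 10000 = 1713.9 g/m^2


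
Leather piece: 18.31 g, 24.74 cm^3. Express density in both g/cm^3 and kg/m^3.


0.740 g/cm^3
740 kg/m^3


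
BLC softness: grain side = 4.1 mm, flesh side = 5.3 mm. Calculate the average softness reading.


4.70 mm


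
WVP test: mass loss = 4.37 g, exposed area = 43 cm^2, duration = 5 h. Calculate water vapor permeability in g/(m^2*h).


WVP = mass_loss / (area x time) x 10000
WVP = 4.37 / (43 x 5) x 10000
WVP = 4.37 / 215 x 10000 = 203.26 g/(m^2*h)


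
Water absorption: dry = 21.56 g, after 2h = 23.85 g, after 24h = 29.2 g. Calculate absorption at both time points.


2h absorption = 10.6%
24h absorption = 35.4%

WA (2h) = (23.85 - 21.56) / 21.56 x 100 = 10.6%
WA (24h) = (29.2 - 21.56) / 21.56 x 100 = 35.4%


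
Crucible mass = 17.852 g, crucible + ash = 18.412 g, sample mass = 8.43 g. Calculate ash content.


Ash mass = 0.560 g
Ash content = 6.64%


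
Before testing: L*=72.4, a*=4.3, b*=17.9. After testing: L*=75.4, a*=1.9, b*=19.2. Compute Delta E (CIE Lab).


Delta E = 4.06


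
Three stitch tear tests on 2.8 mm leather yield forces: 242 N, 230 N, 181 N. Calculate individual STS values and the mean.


STS1 = 86.4 N/mm
STS2 = 82.1 N/mm
STS3 = 64.6 N/mm
Mean = 77.7 N/mm

STS1 = 242 / 2.8 = 86.4 N/mm
STS2 = 230 / 2.8 = 82.1 N/mm
STS3 = 181 / 2.8 = 64.6 N/mm
Mean = (86.4 + 82.1 + 64.6) / 3 = 77.7 N/mm


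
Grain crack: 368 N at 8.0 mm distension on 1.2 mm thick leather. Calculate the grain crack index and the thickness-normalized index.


Crack index = 368 / 8.0 = 46.0 N/mm
Normalized = 46.0 / 1.2 = 38.3 N/mm per mm


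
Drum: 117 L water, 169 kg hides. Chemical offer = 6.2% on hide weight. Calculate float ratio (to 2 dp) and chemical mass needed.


Float ratio = 0.69
Chemical needed = 10.478 kg

Float ratio = 117 / 169 = 0.69
Chemical = 169 x 6.2 / 100 = 10.478 kg


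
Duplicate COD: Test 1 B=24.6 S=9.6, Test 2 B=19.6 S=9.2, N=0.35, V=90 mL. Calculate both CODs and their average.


COD1 = 466.7 mg/L
COD2 = 323.6 mg/L
Average = 395.2 mg/L


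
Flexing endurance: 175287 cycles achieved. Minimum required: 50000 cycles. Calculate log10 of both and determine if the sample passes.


Achieved: log10 = 5.24
Required: log10 = 4.70
Passes: Yes

log10(175287) = 5.24
log10(50000) = 4.70
Passes: Yes


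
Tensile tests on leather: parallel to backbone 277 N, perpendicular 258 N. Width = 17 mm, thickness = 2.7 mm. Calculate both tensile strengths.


Area = 17 x 2.7 = 45.9 mm^2
TS (parallel) = 277 / 45.9 = 6.03 N/mm^2
TS (perpendicular) = 258 / 45.9 = 5.62 N/mm^2


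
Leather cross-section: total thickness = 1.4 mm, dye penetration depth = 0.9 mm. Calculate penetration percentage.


Penetration% = 0.9 / 1.4 x 100
Penetration = 64.3%


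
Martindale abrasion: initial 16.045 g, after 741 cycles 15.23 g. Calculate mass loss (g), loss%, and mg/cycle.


Mass loss = 0.815 g
Loss = 5.08%
Rate = 1.100 mg/cycle


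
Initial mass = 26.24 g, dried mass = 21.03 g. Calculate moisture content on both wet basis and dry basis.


Moisture lost = 26.24 - 21.03 = 5.21 g
Wet basis MC = 5.21 / 26.24 x 100 = 19.9%
Dry basis MC = 5.21 / 21.03 x 100 = 24.8%


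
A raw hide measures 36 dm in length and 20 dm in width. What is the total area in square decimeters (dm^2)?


720 dm^2


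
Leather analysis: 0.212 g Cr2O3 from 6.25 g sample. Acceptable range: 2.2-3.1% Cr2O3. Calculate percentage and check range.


Cr2O3% = 0.212 / 6.25 x 100 = 3.39%
Acceptable range: 2.2 to 3.1%
Within range: No


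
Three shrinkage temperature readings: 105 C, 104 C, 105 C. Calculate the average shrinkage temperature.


104.7 C

Average = (105 + 104 + 105) / 3
Average = 314 / 3 = 104.7 C


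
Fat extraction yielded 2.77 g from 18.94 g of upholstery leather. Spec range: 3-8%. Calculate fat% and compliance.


Fat% = 2.77 / 18.94 x 100 = 14.6%
Spec range: 3-8%
Compliant: No


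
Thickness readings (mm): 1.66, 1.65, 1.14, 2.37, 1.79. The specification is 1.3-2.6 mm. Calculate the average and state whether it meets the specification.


Sum = 8.61
Average = 8.61 / 5 = 1.72 mm
Specification range: 1.3 to 2.6 mm
Within spec: Yes


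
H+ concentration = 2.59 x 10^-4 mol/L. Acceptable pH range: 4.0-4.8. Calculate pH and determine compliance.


pH = 3.59
Compliant: No

pH = -log10(2.59 x 10^-4) = 3.59
Range: 4.0 to 4.8
Compliant: No


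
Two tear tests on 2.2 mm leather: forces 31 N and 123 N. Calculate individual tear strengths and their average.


Tear 1 = 14.1 N/mm
Tear 2 = 55.9 N/mm
Average = 35.0 N/mm


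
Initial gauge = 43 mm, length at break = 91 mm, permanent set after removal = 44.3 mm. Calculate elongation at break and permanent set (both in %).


Elongation at break = (91 - 43) / 43 x 100 = 111.6%
Permanent set = (44.3 - 43) / 43 x 100 = 3.0%


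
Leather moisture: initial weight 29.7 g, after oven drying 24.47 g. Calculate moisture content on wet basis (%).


17.6%

Moisture = 29.7 - 24.47 = 5.23 g
MC = 5.23 / 29.7 x 100 = 17.6%


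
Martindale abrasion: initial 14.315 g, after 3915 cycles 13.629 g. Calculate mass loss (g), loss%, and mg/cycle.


Mass loss = 0.686 g
Loss = 4.79%
Rate = 0.175 mg/cycle

Loss = 14.315 - 13.629 = 0.686 g
Loss% = 0.686 / 14.315 x 100 = 4.79%
Rate = 0.686 / 3915 x 1000 = 0.175 mg/cycle


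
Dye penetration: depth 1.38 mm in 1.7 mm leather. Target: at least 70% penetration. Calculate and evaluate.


Penetration = 81.2%
Meets target: Yes

Penetration = 1.38 / 1.7 x 100 = 81.2%
Target: 70%
Meets target: Yes


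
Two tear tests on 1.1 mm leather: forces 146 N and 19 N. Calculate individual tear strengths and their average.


Tear 1 = 132.7 N/mm
Tear 2 = 17.3 N/mm
Average = 75.0 N/mm

Tear 1 = 146 / 1.1 = 132.7 N/mm
Tear 2 = 19 / 1.1 = 17.3 N/mm
Average = (132.7 + 17.3) / 2 = 75.0 N/mm


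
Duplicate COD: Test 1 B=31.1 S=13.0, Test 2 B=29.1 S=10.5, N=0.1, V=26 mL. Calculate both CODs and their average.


COD1 = 556.9 mg/L
COD2 = 572.3 mg/L
Average = 564.6 mg/L


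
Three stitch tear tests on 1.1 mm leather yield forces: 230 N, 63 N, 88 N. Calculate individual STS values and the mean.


STS1 = 209.1 N/mm
STS2 = 57.3 N/mm
STS3 = 80.0 N/mm
Mean = 115.5 N/mm

STS1 = 230 / 1.1 = 209.1 N/mm
STS2 = 63 / 1.1 = 57.3 N/mm
STS3 = 88 / 1.1 = 80.0 N/mm
Mean = (209.1 + 57.3 + 80.0) / 3 = 115.5 N/mm


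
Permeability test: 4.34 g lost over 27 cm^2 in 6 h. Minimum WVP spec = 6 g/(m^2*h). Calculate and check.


WVP = 4.34 / (27 x 6) x 10000 = 267.90 g/(m^2*h)
Minimum: 6 g/(m^2*h)
Meets spec: Yes


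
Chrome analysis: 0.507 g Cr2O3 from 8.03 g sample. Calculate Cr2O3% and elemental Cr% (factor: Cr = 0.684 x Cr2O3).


Cr2O3 = 6.31%
Cr = 4.32%


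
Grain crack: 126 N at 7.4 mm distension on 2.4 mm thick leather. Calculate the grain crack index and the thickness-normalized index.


Crack index = 126 / 7.4 = 17.0 N/mm
Normalized = 17.0 / 2.4 = 7.1 N/mm per mm


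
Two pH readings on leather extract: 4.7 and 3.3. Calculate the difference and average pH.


Difference = |4.7 - 3.3| = 1.4
Average = (4.7 + 3.3) / 2 = 4.00


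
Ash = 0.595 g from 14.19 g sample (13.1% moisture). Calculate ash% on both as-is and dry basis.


As-is ash% = 0.595 / 14.19 x 100 = 4.19%
Dry mass = 14.19 x (100 - 13.1) / 100 = 12.33111 g
Dry-basis ash% = 0.595 / 12.33111 x 100 = 4.83%


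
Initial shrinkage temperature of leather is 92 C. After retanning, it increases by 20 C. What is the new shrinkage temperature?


112 C

New Ts = 92 + 20 = 112 C


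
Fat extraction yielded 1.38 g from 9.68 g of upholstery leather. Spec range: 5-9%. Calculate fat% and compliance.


Fat content = 14.3%
Compliant: No

Fat% = 1.38 / 9.68 x 100 = 14.3%
Spec range: 5-9%
Compliant: No


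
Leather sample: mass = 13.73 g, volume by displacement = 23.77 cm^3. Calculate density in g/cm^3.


Density = mass / volume
Density = 13.73 / 23.77 = 0.578 g/cm^3


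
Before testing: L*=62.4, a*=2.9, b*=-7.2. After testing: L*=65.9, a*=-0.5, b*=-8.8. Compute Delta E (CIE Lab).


Delta E = 5.14

dL = 65.9 - 62.4 = 3.5
da = -0.5 - 2.9 = -3.4
db = -8.8 - (-7.2) = -1.6
dE = sqrt((3.5)^2 + (-3.4)^2 + (-1.6)^2) = 5.14


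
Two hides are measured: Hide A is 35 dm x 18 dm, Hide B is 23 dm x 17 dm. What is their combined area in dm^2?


Hide A area = 35 x 18 = 630 dm^2
Hide B area = 23 x 17 = 391 dm^2
Total = 630 + 391 = 1021 dm^2


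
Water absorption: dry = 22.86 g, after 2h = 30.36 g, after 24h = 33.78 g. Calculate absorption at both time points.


WA (2h) = (30.36 - 22.86) / 22.86 x 100 = 32.8%
WA (24h) = (33.78 - 22.86) / 22.86 x 100 = 47.8%


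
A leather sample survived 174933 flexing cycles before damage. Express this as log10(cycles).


log10(174933) = 5.24


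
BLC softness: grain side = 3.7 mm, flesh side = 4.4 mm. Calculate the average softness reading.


4.05 mm


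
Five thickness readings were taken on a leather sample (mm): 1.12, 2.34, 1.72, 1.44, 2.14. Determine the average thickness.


Sum = 1.12 + 2.34 + 1.72 + 1.44 + 2.14 = 8.76
Average = 8.76 / 5 = 1.75 mm


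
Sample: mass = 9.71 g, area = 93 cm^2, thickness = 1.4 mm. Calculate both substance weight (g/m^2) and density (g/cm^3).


Substance weight = 1044.1 g/m^2
Density = 0.746 g/cm^3

SW = 9.71 / 93 x 10000 = 1044.1 g/m^2
Volume = 93 x 1.4 / 10 = 13.02 cm^3
Density = 9.71 / 13.02 = 0.746 g/cm^3


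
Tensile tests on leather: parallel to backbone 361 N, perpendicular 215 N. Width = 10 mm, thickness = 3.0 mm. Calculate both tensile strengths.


Parallel = 12.03 N/mm^2
Perpendicular = 7.17 N/mm^2

Area = 10 x 3.0 = 30.0 mm^2
TS (parallel) = 361 / 30.0 = 12.03 N/mm^2
TS (perpendicular) = 215 / 30.0 = 7.17 N/mm^2


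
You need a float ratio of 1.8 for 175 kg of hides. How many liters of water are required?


315.0 L

Water = hide weight x target ratio
Water = 175 x 1.8 = 315.0 L


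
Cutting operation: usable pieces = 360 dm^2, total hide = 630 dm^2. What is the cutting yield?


Yield = usable / total x 100
Yield = 360 / 630 x 100 = 57.1%


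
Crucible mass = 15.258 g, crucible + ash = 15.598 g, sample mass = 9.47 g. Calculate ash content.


Ash mass = 15.598 - 15.258 = 0.340 g
Ash% = 0.340 / 9.47 x 100 = 3.59%


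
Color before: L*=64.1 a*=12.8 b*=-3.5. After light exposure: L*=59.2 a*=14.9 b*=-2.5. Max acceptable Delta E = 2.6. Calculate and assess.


Delta E = 5.42
Passes: No


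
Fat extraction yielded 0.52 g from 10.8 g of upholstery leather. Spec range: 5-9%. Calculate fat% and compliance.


Fat content = 4.8%
Compliant: No

Fat% = 0.52 / 10.8 x 100 = 4.8%
Spec range: 5-9%
Compliant: No


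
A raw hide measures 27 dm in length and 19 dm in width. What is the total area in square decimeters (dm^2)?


513 dm^2

Area = length x width
Area = 27 x 19 = 513 dm^2


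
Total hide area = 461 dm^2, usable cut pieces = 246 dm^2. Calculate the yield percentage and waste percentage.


Yield = 246 / 461 x 100 = 53.4%
Waste = 461 - 246 = 215 dm^2
Waste% = 100 - 53.4 = 46.6%


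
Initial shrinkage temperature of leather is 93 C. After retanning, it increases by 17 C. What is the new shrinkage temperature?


110 C

New Ts = 93 + 17 = 110 C


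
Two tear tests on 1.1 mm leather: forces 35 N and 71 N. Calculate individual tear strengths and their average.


Tear 1 = 35 / 1.1 = 31.8 N/mm
Tear 2 = 71 / 1.1 = 64.5 N/mm
Average = (31.8 + 64.5) / 2 = 48.2 N/mm


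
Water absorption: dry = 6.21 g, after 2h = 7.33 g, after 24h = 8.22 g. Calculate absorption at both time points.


WA (2h) = (7.33 - 6.21) / 6.21 x 100 = 18.0%
WA (24h) = (8.22 - 6.21) / 6.21 x 100 = 32.4%


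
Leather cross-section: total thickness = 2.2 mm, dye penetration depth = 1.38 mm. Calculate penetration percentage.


Penetration% = 1.38 / 2.2 x 100
Penetration = 62.7%


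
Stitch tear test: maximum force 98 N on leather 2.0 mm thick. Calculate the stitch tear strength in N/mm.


49.0 N/mm


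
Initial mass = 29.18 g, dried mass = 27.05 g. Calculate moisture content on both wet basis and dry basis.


Moisture lost = 29.18 - 27.05 = 2.13 g
Wet basis MC = 2.13 / 29.18 x 100 = 7.3%
Dry basis MC = 2.13 / 27.05 x 100 = 7.9%


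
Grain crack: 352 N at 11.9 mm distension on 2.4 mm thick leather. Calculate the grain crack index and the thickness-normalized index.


Crack index = 352 / 11.9 = 29.6 N/mm
Normalized = 29.6 / 2.4 = 12.3 N/mm per mm


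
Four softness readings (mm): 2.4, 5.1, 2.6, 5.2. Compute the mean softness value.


3.83 mm


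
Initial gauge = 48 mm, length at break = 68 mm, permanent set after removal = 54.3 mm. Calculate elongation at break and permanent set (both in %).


Elongation at break = (68 - 48) / 48 x 100 = 41.7%
Permanent set = (54.3 - 48) / 48 x 100 = 13.1%


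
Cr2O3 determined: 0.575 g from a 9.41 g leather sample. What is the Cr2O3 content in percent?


6.11%


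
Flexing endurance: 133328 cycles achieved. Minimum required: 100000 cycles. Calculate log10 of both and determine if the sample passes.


log10(133328) = 5.12
log10(100000) = 5.00
Passes: Yes


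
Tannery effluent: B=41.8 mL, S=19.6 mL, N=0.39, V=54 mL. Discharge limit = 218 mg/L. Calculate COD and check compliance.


COD = 1282.7 mg/L
Compliant: No

COD = (41.8 - 19.6) x 0.39 x 8000 / 54 = 1282.7 mg/L
Limit: 218 mg/L
Compliant: No


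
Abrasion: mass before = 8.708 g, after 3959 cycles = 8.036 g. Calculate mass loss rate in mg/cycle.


Mass loss = 8.708 - 8.036 = 0.672 g
Rate = 0.672 / 3959 x 1000 = 0.170 mg/cycle


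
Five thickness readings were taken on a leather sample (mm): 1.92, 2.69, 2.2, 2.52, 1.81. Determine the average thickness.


Sum = 1.92 + 2.69 + 2.2 + 2.52 + 1.81 = 11.14
Average = 11.14 / 5 = 2.23 mm


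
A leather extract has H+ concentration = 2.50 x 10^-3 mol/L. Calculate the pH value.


pH = 2.60


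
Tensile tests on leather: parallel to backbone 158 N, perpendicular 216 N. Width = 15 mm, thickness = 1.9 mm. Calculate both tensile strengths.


Area = 15 x 1.9 = 28.5 mm^2
TS (parallel) = 158 / 28.5 = 5.54 N/mm^2
TS (perpendicular) = 216 / 28.5 = 7.58 N/mm^2


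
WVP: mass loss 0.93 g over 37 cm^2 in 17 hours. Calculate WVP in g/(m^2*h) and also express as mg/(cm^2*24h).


WVP = 14.79 g/(m^2*h)
Daily rate = 35.48 mg/(cm^2*24h)

WVP = 0.93 / (37 x 17) x 10000 = 14.79 g/(m^2*h)
Mass loss in mg = 0.93 x 1000 = 930 mg
Per cm^2 per 24h in mg: 930 x 24 / (37 x 17) = 22320 / 629 = 35.48 mg/(cm^2*24h)


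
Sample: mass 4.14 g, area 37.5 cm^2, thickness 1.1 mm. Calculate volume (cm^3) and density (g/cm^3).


Thickness in cm = 1.1 / 10 = 0.11 cm
Volume = 37.5 x 0.11 = 4.125 cm^3
Density = 4.14 / 4.125 = 1.004 g/cm^3


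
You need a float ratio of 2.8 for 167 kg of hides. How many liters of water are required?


467.6 L

Water = hide weight x target ratio
Water = 167 x 2.8 = 467.6 L


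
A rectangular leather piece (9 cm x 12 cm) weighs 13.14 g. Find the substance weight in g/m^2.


Area = 9 x 12 = 108 cm^2
SW = 13.14 / 108 x 10000 = 1216.7 g/m^2


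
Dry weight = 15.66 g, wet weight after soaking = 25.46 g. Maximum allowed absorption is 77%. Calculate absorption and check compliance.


Absorption = 62.6%
Compliant: Yes

WA = (25.46 - 15.66) / 15.66 x 100 = 62.6%
Maximum allowed: 77%
Compliant: Yes


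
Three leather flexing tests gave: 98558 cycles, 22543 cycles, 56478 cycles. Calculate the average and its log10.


Average = 59193 cycles
log10 = 4.77

Average = (98558 + 22543 + 56478) / 3 = 59193 cycles
log10(59193) = 4.77


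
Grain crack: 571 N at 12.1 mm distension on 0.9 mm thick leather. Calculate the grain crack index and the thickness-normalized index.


Crack index = 47.2 N/mm
Normalized index = 52.4 N/mm per mm

Crack index = 571 / 12.1 = 47.2 N/mm
Normalized = 47.2 / 0.9 = 52.4 N/mm per mm


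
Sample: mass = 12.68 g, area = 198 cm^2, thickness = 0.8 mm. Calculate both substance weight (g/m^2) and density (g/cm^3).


Substance weight = 640.4 g/m^2
Density = 0.801 g/cm^3


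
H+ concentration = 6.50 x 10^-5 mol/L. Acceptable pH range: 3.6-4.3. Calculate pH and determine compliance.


pH = -log10(6.50 x 10^-5) = 4.19
Range: 3.6 to 4.3
Compliant: Yes


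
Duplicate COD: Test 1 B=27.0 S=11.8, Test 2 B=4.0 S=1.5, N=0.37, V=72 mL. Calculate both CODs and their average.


COD1 = (27.0 - 11.8) x 0.37 x 8000 / 72 = 624.9 mg/L
COD2 = (4.0 - 1.5) x 0.37 x 8000 / 72 = 102.8 mg/L
Average = (624.9 + 102.8) / 2 = 363.9 mg/L


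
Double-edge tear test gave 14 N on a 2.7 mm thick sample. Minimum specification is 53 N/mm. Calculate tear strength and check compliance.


Tear strength = 14 / 2.7 = 5.2 N/mm
Required minimum = 53 N/mm
Compliant: No


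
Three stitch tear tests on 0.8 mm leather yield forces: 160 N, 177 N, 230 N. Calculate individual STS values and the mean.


STS1 = 200.0 N/mm
STS2 = 221.3 N/mm
STS3 = 287.5 N/mm
Mean = 236.3 N/mm

STS1 = 160 / 0.8 = 200.0 N/mm
STS2 = 177 / 0.8 = 221.3 N/mm
STS3 = 230 / 0.8 = 287.5 N/mm
Mean = (200.0 + 221.3 + 287.5) / 3 = 236.3 N/mm


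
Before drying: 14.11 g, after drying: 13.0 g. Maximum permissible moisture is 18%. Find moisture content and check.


Moisture content = 7.9%
Acceptable: Yes

MC = (14.11 - 13.0) / 14.11 x 100 = 7.9%
Maximum: 18%
Acceptable: Yes


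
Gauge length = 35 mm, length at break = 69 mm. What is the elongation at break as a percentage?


Extension = 69 - 35 = 34 mm
Elongation = 34 / 35 x 100 = 97.1%


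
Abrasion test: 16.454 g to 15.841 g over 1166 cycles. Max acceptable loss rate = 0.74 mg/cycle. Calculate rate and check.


Rate = 0.526 mg/cycle
Passes: Yes


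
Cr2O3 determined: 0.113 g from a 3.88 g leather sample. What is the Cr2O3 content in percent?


2.91%


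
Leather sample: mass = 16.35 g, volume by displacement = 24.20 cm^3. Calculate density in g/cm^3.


Density = mass / volume
Density = 16.35 / 24.20 = 0.676 g/cm^3


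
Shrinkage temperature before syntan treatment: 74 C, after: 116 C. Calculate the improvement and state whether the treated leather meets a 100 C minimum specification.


Improvement = 116 - 74 = 42 C
Spec check: 116 C >= 100 C? Yes


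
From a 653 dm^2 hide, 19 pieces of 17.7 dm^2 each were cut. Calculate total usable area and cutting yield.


Total usable = 19 x 17.7 = 336.3 dm^2
Yield = 336.3 / 653 x 100 = 51.5%


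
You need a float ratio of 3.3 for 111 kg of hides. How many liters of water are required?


366.3 L

Water = hide weight x target ratio
Water = 111 x 3.3 = 366.3 L


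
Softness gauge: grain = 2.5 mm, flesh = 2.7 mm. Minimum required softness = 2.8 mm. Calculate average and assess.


Average softness = 2.60 mm
Meets requirement: No

Average = (2.5 + 2.7) / 2 = 2.60 mm
Minimum = 2.8 mm
Meets requirement: No


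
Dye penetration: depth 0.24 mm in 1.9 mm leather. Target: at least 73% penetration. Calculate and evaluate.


Penetration = 12.6%
Meets target: No


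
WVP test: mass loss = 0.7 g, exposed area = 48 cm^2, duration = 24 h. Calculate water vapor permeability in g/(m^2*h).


WVP = mass_loss / (area x time) x 10000
WVP = 0.7 / (48 x 24) x 10000
WVP = 0.7 / 1152 x 10000 = 6.08 g/(m^2*h)


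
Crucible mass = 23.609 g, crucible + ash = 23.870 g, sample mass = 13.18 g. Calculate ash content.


Ash mass = 23.870 - 23.609 = 0.261 g
Ash% = 0.261 / 13.18 x 100 = 1.98%


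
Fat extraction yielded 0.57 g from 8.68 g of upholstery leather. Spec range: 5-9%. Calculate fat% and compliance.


Fat% = 0.57 / 8.68 x 100 = 6.6%
Spec range: 5-9%
Compliant: Yes


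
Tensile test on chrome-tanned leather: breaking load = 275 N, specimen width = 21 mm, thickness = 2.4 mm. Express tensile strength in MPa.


5.46 MPa

Cross-section = 21 x 2.4 = 50.4 mm^2
TS = 275 / 50.4 = 5.46 MPa
(1 N/mm^2 = 1 MPa)


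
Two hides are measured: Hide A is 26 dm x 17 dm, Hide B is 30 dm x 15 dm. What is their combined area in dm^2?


Hide A area = 26 x 17 = 442 dm^2
Hide B area = 30 x 15 = 450 dm^2
Total = 442 + 450 = 892 dm^2


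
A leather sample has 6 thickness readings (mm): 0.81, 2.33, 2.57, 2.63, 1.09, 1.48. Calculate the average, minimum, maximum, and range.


Average = 1.82 mm
Min = 0.81 mm
Max = 2.63 mm
Range = 1.82 mm


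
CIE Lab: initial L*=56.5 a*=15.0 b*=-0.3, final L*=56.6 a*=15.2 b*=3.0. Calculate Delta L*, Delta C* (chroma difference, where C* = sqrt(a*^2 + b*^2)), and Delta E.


Delta L* = 56.6 - 56.5 = 0.1
C1* = sqrt((15.0)^2 + (-0.3)^2) = 15.003
C2* = sqrt((15.2)^2 + (3.0)^2) = 15.493
Delta C* = 15.493 - 15.003 = 0.49
Delta E = sqrt((0.1)^2 + (0.2)^2 + (3.3)^2) = 3.31


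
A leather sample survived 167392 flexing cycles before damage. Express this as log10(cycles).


log10(167392) = 5.22


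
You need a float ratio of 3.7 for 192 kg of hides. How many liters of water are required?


710.4 L

Water = hide weight x target ratio
Water = 192 x 3.7 = 710.4 L


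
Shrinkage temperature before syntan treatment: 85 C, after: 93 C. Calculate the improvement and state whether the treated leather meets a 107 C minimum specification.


Improvement = 8 C
Meets 107 C spec: No

Improvement = 93 - 85 = 8 C
Spec check: 93 C >= 107 C? No


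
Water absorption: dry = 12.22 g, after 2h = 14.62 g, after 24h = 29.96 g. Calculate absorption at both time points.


WA (2h) = (14.62 - 12.22) / 12.22 x 100 = 19.6%
WA (24h) = (29.96 - 12.22) / 12.22 x 100 = 145.2%


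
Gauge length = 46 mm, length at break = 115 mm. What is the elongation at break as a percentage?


150.0%

Extension = 115 - 46 = 69 mm
Elongation = 69 / 46 x 100 = 150.0%


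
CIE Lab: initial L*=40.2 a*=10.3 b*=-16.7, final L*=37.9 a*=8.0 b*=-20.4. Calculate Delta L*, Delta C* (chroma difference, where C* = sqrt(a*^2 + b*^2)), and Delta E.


Delta L* = 37.9 - 40.2 = -2.3
C1* = sqrt((10.3)^2 + (-16.7)^2) = 19.621
C2* = sqrt((8.0)^2 + (-20.4)^2) = 21.913
Delta C* = 21.913 - 19.621 = 2.29
Delta E = sqrt((-2.3)^2 + (-2.3)^2 + (-3.7)^2) = 4.93


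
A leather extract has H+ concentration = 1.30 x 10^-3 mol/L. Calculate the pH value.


pH = -log10[H+]
pH = -log10(1.30 x 10^-3) = 2.89


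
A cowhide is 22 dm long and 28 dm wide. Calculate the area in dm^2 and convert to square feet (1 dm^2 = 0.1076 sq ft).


Area = 22 x 28 = 616 dm^2
Conversion: 616 x 0.1076 = 66.28 sq ft


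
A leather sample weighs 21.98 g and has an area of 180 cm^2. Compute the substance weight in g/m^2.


Substance weight = mass / area x 10000
SW = 21.98 / 180 x 10000
SW = 1221.1 g/m^2


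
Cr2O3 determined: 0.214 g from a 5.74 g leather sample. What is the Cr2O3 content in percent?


Cr2O3% = 0.214 / 5.74 x 100
Cr2O3% = 3.73%


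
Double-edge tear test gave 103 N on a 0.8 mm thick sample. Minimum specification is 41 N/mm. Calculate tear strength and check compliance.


Tear strength = 103 / 0.8 = 128.8 N/mm
Required minimum = 41 N/mm
Compliant: Yes


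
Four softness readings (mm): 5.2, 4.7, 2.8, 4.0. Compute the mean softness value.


Sum = 5.2 + 4.7 + 2.8 + 4.0
Mean = 16.7 / 4 = 4.18 mm


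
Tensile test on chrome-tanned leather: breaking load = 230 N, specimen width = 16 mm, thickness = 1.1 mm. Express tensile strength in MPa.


Cross-section = 16 x 1.1 = 17.6 mm^2
TS = 230 / 17.6 = 13.07 MPa
(1 N/mm^2 = 1 MPa)


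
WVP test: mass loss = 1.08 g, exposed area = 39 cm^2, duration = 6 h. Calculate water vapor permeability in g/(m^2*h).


WVP = mass_loss / (area x time) x 10000
WVP = 1.08 / (39 x 6) x 10000
WVP = 1.08 / 234 x 10000 = 46.15 g/(m^2*h)


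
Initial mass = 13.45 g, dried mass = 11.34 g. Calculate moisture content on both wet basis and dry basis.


Wet basis = 15.7%
Dry basis = 18.6%


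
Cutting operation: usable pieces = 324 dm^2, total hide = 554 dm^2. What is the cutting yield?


Yield = usable / total x 100
Yield = 324 / 554 x 100 = 58.5%


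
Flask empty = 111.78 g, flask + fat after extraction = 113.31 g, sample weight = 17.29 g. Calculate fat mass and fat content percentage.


Fat mass = 113.31 - 111.78 = 1.53 g
Fat% = 1.53 / 17.29 x 100 = 8.8%


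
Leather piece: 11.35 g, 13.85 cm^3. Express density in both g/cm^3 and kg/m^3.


Density = 11.35 / 13.85 = 0.819 g/cm^3
Convert: 0.819 x 1000 = 819 kg/m^3


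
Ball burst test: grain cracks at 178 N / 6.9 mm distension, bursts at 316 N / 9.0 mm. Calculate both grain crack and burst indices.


Crack index = 178 / 6.9 = 25.8 N/mm
Burst index = 316 / 9.0 = 35.1 N/mm


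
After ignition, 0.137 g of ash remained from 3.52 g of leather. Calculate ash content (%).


3.89%


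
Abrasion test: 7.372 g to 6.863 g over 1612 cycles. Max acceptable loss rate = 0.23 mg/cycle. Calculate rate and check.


Rate = 0.316 mg/cycle
Passes: No

Loss = 7.372 - 6.863 = 0.509 g
Rate = 0.509 g / 1612 cycles x 1000 = 0.316 mg/cycle
Max = 0.23 mg/cycle
Passes: No


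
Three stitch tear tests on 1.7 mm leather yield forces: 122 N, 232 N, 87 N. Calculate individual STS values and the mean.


STS1 = 71.8 N/mm
STS2 = 136.5 N/mm
STS3 = 51.2 N/mm
Mean = 86.5 N/mm

STS1 = 122 / 1.7 = 71.8 N/mm
STS2 = 232 / 1.7 = 136.5 N/mm
STS3 = 87 / 1.7 = 51.2 N/mm
Mean = (71.8 + 136.5 + 51.2) / 3 = 86.5 N/mm


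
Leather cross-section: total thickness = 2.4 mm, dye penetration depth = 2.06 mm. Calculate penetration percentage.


Penetration% = 2.06 / 2.4 x 100
Penetration = 85.8%


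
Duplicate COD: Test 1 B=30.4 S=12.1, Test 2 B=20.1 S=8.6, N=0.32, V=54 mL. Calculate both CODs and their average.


COD1 = 867.6 mg/L
COD2 = 545.2 mg/L
Average = 706.4 mg/L

COD1 = (30.4 - 12.1) x 0.32 x 8000 / 54 = 867.6 mg/L
COD2 = (20.1 - 8.6) x 0.32 x 8000 / 54 = 545.2 mg/L
Average = (867.6 + 545.2) / 2 = 706.4 mg/L


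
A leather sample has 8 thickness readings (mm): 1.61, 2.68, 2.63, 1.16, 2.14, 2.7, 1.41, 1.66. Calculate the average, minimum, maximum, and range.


Sum = 15.99
Average = 15.99 / 8 = 2.00 mm
Minimum = 1.16 mm
Maximum = 2.7 mm
Range = 2.7 - 1.16 = 1.54 mm


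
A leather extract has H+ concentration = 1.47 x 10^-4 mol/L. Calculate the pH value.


pH = -log10[H+]
pH = -log10(1.47 x 10^-4) = 3.83


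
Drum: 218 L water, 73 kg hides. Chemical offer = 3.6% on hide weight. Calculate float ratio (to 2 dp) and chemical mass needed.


Float ratio = 2.99
Chemical needed = 2.628 kg


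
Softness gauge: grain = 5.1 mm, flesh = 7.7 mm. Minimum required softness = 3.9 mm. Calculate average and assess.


Average = (5.1 + 7.7) / 2 = 6.40 mm
Minimum = 3.9 mm
Meets requirement: Yes


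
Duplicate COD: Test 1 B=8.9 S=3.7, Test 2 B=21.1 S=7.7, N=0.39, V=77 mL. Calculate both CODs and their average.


COD1 = 210.7 mg/L
COD2 = 543.0 mg/L
Average = 376.9 mg/L


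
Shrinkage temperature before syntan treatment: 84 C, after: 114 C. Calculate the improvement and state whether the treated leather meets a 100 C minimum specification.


Improvement = 114 - 84 = 30 C
Spec check: 114 C >= 100 C? Yes


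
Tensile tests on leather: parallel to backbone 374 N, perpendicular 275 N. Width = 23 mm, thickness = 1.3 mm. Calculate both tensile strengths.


Area = 23 x 1.3 = 29.9 mm^2
TS (parallel) = 374 / 29.9 = 12.51 N/mm^2
TS (perpendicular) = 275 / 29.9 = 9.20 N/mm^2
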